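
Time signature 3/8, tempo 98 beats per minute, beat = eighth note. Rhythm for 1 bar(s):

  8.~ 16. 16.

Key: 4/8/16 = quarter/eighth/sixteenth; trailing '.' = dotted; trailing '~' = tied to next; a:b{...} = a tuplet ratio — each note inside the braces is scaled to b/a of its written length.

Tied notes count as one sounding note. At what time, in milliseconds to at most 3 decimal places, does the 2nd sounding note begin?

1. 0.0ms @ 0 + 1377.551ms (9/4)
2. 1377.551ms @ 9/4 + 459.184ms (3/4)

note 2 onset = 9/4b = 1377.551ms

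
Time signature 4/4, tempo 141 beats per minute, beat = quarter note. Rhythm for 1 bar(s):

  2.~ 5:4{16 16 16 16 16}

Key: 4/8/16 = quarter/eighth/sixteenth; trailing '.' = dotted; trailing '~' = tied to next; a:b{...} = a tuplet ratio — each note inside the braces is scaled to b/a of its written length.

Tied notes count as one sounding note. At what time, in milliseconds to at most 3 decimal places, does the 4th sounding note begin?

1. 0.0ms @ 0 + 1361.702ms (16/5)
2. 1361.702ms @ 16/5 + 85.106ms (1/5)
3. 1446.809ms @ 17/5 + 85.106ms (1/5)
4. 1531.915ms @ 18/5 + 85.106ms (1/5)
5. 1617.021ms @ 19/5 + 85.106ms (1/5)

note 4 onset = 18/5b = 1531.915ms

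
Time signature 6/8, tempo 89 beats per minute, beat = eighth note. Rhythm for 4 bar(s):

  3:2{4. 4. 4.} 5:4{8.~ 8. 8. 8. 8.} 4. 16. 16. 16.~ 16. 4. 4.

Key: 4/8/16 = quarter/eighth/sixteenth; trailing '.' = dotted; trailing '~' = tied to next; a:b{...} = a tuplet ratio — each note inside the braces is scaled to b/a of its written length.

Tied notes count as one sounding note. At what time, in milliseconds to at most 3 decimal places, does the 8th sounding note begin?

note 8 onset = 12b = 8089.888ms

1. 0.0ms @ 0 + 1348.315ms (2)
2. 1348.315ms @ 2 + 1348.315ms (2)
3. 2696.629ms @ 4 + 1348.315ms (2)
4. 4044.944ms @ 6 + 1617.978ms (12/5)
5. 5662.921ms @ 42/5 + 808.989ms (6/5)
6. 6471.91ms @ 48/5 + 808.989ms (6/5)
7. 7280.899ms @ 54/5 + 808.989ms (6/5)
8. 8089.888ms @ 12 + 2022.472ms (3)
9. 10112.36ms @ 15 + 505.618ms (3/4)
10. 10617.978ms @ 63/4 + 505.618ms (3/4)
11. 11123.596ms @ 33/2 + 1011.236ms (3/2)
12. 12134.831ms @ 18 + 2022.472ms (3)
13. 14157.303ms @ 21 + 2022.472ms (3)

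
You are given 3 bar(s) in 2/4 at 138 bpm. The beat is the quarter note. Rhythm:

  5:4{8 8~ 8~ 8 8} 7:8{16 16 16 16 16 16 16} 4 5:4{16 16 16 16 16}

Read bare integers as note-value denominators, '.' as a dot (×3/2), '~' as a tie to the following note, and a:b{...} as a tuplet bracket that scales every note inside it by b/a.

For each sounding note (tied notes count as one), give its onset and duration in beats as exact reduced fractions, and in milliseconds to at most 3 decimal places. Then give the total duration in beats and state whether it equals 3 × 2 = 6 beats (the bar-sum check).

1) 0.0ms=0b +173.913ms=2/5b
2) 173.913ms=2/5b +521.739ms=6/5b
3) 695.652ms=8/5b +173.913ms=2/5b
4) 869.565ms=2b +124.224ms=2/7b
5) 993.789ms=16/7b +124.224ms=2/7b
6) 1118.012ms=18/7b +124.224ms=2/7b
7) 1242.236ms=20/7b +124.224ms=2/7b
8) 1366.46ms=22/7b +124.224ms=2/7b
9) 1490.683ms=24/7b +124.224ms=2/7b
10) 1614.907ms=26/7b +124.224ms=2/7b
11) 1739.13ms=4b +434.783ms=1b
12) 2173.913ms=5b +86.957ms=1/5b
13) 2260.87ms=26/5b +86.957ms=1/5b
14) 2347.826ms=27/5b +86.957ms=1/5b
15) 2434.783ms=28/5b +86.957ms=1/5b
16) 2521.739ms=29/5b +86.957ms=1/5b
Σ=6b of 6 (138bpm 2/4) — PASS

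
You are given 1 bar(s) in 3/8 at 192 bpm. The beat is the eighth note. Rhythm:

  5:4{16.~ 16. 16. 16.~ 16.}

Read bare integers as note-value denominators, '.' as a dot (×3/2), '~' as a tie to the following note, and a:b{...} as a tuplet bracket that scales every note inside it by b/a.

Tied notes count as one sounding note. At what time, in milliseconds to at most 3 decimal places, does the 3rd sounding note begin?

note 3 onset = 9/5b = 562.5ms

1. 0.0ms @ 0 + 375.0ms (6/5)
2. 375.0ms @ 6/5 + 187.5ms (3/5)
3. 562.5ms @ 9/5 + 375.0ms (6/5)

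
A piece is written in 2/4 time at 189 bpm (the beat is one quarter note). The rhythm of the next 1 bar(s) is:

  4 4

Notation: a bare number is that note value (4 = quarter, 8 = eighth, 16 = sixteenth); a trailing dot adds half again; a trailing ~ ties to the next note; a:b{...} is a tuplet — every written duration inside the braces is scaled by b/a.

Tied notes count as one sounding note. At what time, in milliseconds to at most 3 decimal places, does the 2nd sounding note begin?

1. 0.0ms @ 0 + 317.46ms (1)
2. 317.46ms @ 1 + 317.46ms (1)

note 2 onset = 1b = 317.46ms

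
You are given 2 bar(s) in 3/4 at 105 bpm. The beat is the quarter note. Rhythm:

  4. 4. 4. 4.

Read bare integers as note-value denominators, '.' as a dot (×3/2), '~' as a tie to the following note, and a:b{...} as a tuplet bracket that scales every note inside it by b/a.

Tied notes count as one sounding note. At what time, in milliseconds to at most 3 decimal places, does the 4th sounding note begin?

note 4 onset = 9/2b = 2571.429ms

1. 0.0ms @ 0 + 857.143ms (3/2)
2. 857.143ms @ 3/2 + 857.143ms (3/2)
3. 1714.286ms @ 3 + 857.143ms (3/2)
4. 2571.429ms @ 9/2 + 857.143ms (3/2)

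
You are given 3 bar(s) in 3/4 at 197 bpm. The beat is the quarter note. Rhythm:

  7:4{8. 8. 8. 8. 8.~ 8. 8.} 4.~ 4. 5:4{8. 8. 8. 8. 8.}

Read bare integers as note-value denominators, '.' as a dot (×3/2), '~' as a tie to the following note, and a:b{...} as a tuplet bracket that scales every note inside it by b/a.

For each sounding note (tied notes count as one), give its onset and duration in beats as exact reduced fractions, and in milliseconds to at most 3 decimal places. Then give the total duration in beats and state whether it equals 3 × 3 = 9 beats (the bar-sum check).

1) 0.0ms=0b +130.529ms=3/7b
2) 130.529ms=3/7b +130.529ms=3/7b
3) 261.059ms=6/7b +130.529ms=3/7b
4) 391.588ms=9/7b +130.529ms=3/7b
5) 522.117ms=12/7b +261.059ms=6/7b
6) 783.176ms=18/7b +130.529ms=3/7b
7) 913.706ms=3b +913.706ms=3b
8) 1827.411ms=6b +182.741ms=3/5b
9) 2010.152ms=33/5b +182.741ms=3/5b
10) 2192.893ms=36/5b +182.741ms=3/5b
11) 2375.635ms=39/5b +182.741ms=3/5b
12) 2558.376ms=42/5b +182.741ms=3/5b
Σ=9b of 9 (197bpm 3/4) — PASS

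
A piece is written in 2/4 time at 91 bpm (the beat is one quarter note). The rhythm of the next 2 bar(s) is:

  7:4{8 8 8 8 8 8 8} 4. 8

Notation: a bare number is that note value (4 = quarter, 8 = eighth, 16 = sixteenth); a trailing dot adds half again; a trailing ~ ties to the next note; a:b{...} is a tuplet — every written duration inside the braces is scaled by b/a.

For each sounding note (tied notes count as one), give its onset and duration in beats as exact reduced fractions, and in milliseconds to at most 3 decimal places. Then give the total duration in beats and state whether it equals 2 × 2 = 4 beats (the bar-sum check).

1) 0.0ms=0b +188.383ms=2/7b
2) 188.383ms=2/7b +188.383ms=2/7b
3) 376.766ms=4/7b +188.383ms=2/7b
4) 565.149ms=6/7b +188.383ms=2/7b
5) 753.532ms=8/7b +188.383ms=2/7b
6) 941.915ms=10/7b +188.383ms=2/7b
7) 1130.298ms=12/7b +188.383ms=2/7b
8) 1318.681ms=2b +989.011ms=3/2b
9) 2307.692ms=7/2b +329.67ms=1/2b
Σ=4b of 4 (91bpm 2/4) — PASS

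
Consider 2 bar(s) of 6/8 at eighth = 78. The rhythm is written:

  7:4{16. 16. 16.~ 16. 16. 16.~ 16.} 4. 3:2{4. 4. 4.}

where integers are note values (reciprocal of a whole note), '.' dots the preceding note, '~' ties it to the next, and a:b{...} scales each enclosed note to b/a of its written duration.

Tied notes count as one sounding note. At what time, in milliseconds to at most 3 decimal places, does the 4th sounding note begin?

note 4 onset = 12/7b = 1318.681ms

1. 0.0ms @ 0 + 329.67ms (3/7)
2. 329.67ms @ 3/7 + 329.67ms (3/7)
3. 659.341ms @ 6/7 + 659.341ms (6/7)
4. 1318.681ms @ 12/7 + 329.67ms (3/7)
5. 1648.352ms @ 15/7 + 659.341ms (6/7)
6. 2307.692ms @ 3 + 2307.692ms (3)
7. 4615.385ms @ 6 + 1538.462ms (2)
8. 6153.846ms @ 8 + 1538.462ms (2)
9. 7692.308ms @ 10 + 1538.462ms (2)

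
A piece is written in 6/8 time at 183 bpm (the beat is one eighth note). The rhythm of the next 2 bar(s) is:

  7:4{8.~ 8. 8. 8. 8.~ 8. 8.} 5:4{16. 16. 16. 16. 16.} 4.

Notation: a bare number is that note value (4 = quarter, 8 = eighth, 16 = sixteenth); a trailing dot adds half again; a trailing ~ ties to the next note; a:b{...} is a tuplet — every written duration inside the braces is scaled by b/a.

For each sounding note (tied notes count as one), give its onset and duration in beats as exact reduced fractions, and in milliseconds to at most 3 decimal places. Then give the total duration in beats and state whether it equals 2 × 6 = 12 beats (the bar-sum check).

1) 0.0ms=0b +562.061ms=12/7b
2) 562.061ms=12/7b +281.03ms=6/7b
3) 843.091ms=18/7b +281.03ms=6/7b
4) 1124.122ms=24/7b +562.061ms=12/7b
5) 1686.183ms=36/7b +281.03ms=6/7b
6) 1967.213ms=6b +196.721ms=3/5b
7) 2163.934ms=33/5b +196.721ms=3/5b
8) 2360.656ms=36/5b +196.721ms=3/5b
9) 2557.377ms=39/5b +196.721ms=3/5b
10) 2754.098ms=42/5b +196.721ms=3/5b
11) 2950.82ms=9b +983.607ms=3b
Σ=12b of 12 (183bpm 6/8) — PASS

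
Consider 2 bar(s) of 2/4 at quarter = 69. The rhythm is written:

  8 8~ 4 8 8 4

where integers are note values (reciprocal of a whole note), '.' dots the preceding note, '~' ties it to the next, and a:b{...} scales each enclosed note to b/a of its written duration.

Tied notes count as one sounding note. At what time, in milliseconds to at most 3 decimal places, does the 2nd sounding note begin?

1. 0.0ms @ 0 + 434.783ms (1/2)
2. 434.783ms @ 1/2 + 1304.348ms (3/2)
3. 1739.13ms @ 2 + 434.783ms (1/2)
4. 2173.913ms @ 5/2 + 434.783ms (1/2)
5. 2608.696ms @ 3 + 869.565ms (1)

note 2 onset = 1/2b = 434.783ms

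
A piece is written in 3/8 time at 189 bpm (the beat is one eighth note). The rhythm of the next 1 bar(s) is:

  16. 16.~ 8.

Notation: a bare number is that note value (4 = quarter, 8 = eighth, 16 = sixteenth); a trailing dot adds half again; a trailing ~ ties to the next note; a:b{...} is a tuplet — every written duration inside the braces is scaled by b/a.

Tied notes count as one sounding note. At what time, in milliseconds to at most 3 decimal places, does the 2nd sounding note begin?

1. 0.0ms @ 0 + 238.095ms (3/4)
2. 238.095ms @ 3/4 + 714.286ms (9/4)

note 2 onset = 3/4b = 238.095ms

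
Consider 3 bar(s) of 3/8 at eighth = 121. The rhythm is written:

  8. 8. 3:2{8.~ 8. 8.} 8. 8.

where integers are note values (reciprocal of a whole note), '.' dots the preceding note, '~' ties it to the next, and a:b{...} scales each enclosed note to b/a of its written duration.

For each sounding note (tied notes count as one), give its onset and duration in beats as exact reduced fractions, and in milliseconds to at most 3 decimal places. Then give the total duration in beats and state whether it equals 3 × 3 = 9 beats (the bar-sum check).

1) 0.0ms=0b +743.802ms=3/2b
2) 743.802ms=3/2b +743.802ms=3/2b
3) 1487.603ms=3b +991.736ms=2b
4) 2479.339ms=5b +495.868ms=1b
5) 2975.207ms=6b +743.802ms=3/2b
6) 3719.008ms=15/2b +743.802ms=3/2b
Σ=9b of 9 (121bpm 3/8) — PASS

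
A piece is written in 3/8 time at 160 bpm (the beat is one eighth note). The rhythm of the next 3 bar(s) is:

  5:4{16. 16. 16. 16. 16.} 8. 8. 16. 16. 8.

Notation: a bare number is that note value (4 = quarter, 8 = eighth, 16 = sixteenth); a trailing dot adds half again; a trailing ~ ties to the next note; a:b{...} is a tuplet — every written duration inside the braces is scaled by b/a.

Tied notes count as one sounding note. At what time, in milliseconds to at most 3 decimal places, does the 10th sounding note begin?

1. 0.0ms @ 0 + 225.0ms (3/5)
2. 225.0ms @ 3/5 + 225.0ms (3/5)
3. 450.0ms @ 6/5 + 225.0ms (3/5)
4. 675.0ms @ 9/5 + 225.0ms (3/5)
5. 900.0ms @ 12/5 + 225.0ms (3/5)
6. 1125.0ms @ 3 + 562.5ms (3/2)
7. 1687.5ms @ 9/2 + 562.5ms (3/2)
8. 2250.0ms @ 6 + 281.25ms (3/4)
9. 2531.25ms @ 27/4 + 281.25ms (3/4)
10. 2812.5ms @ 15/2 + 562.5ms (3/2)

note 10 onset = 15/2b = 2812.5ms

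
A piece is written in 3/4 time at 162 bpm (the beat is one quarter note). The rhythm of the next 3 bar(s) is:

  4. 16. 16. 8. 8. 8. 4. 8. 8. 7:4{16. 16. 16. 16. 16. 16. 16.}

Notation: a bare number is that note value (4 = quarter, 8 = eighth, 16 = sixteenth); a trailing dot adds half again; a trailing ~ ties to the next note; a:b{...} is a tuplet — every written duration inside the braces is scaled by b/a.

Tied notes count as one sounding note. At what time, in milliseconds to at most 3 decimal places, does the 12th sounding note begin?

note 12 onset = 111/14b = 2936.508ms

1. 0.0ms @ 0 + 555.556ms (3/2)
2. 555.556ms @ 3/2 + 138.889ms (3/8)
3. 694.444ms @ 15/8 + 138.889ms (3/8)
4. 833.333ms @ 9/4 + 277.778ms (3/4)
5. 1111.111ms @ 3 + 277.778ms (3/4)
6. 1388.889ms @ 15/4 + 277.778ms (3/4)
7. 1666.667ms @ 9/2 + 555.556ms (3/2)
8. 2222.222ms @ 6 + 277.778ms (3/4)
9. 2500.0ms @ 27/4 + 277.778ms (3/4)
10. 2777.778ms @ 15/2 + 79.365ms (3/14)
11. 2857.143ms @ 54/7 + 79.365ms (3/14)
12. 2936.508ms @ 111/14 + 79.365ms (3/14)
13. 3015.873ms @ 57/7 + 79.365ms (3/14)
14. 3095.238ms @ 117/14 + 79.365ms (3/14)
15. 3174.603ms @ 60/7 + 79.365ms (3/14)
16. 3253.968ms @ 123/14 + 79.365ms (3/14)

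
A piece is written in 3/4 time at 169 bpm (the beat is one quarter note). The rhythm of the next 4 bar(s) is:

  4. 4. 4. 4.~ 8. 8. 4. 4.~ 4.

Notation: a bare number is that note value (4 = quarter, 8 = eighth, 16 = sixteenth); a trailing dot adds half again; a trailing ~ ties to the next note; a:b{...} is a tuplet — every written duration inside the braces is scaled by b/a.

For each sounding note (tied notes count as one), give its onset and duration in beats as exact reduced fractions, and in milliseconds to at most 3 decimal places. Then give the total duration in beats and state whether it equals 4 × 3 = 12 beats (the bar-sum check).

1) 0.0ms=0b +532.544ms=3/2b
2) 532.544ms=3/2b +532.544ms=3/2b
3) 1065.089ms=3b +532.544ms=3/2b
4) 1597.633ms=9/2b +798.817ms=9/4b
5) 2396.45ms=27/4b +266.272ms=3/4b
6) 2662.722ms=15/2b +532.544ms=3/2b
7) 3195.266ms=9b +1065.089ms=3b
Σ=12b of 12 (169bpm 3/4) — PASS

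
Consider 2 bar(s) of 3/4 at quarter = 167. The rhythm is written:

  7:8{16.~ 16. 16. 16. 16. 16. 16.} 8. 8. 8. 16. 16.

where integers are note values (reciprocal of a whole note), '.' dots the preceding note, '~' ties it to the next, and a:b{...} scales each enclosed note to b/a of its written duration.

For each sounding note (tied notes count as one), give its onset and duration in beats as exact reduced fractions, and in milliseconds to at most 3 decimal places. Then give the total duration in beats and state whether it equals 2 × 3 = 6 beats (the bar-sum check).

1) 0.0ms=0b +307.956ms=6/7b
2) 307.956ms=6/7b +153.978ms=3/7b
3) 461.933ms=9/7b +153.978ms=3/7b
4) 615.911ms=12/7b +153.978ms=3/7b
5) 769.889ms=15/7b +153.978ms=3/7b
6) 923.867ms=18/7b +153.978ms=3/7b
7) 1077.844ms=3b +269.461ms=3/4b
8) 1347.305ms=15/4b +269.461ms=3/4b
9) 1616.766ms=9/2b +269.461ms=3/4b
10) 1886.228ms=21/4b +134.731ms=3/8b
11) 2020.958ms=45/8b +134.731ms=3/8b
Σ=6b of 6 (167bpm 3/4) — PASS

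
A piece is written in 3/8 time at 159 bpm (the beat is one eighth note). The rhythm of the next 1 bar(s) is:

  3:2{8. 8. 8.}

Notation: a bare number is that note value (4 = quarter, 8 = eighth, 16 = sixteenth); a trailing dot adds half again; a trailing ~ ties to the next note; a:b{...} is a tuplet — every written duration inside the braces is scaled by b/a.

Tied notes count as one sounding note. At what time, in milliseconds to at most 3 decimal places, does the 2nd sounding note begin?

note 2 onset = 1b = 377.358ms

1. 0.0ms @ 0 + 377.358ms (1)
2. 377.358ms @ 1 + 377.358ms (1)
3. 754.717ms @ 2 + 377.358ms (1)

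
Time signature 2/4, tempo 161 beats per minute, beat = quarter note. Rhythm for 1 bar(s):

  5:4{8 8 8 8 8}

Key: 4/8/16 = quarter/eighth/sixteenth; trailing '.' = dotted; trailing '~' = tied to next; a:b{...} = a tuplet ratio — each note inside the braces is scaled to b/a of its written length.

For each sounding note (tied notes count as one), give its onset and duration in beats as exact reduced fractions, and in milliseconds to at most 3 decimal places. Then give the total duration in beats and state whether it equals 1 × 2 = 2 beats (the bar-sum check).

1) 0.0ms=0b +149.068ms=2/5b
2) 149.068ms=2/5b +149.068ms=2/5b
3) 298.137ms=4/5b +149.068ms=2/5b
4) 447.205ms=6/5b +149.068ms=2/5b
5) 596.273ms=8/5b +149.068ms=2/5b
Σ=2b of 2 (161bpm 2/4) — PASS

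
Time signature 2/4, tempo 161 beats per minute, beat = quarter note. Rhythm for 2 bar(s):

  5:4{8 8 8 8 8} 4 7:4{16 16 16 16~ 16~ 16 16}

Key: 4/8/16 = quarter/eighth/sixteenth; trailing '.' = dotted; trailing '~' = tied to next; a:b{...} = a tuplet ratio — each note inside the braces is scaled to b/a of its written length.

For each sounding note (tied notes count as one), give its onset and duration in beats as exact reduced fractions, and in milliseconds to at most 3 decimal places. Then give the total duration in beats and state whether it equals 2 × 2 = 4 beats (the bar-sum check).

1) 0.0ms=0b +149.068ms=2/5b
2) 149.068ms=2/5b +149.068ms=2/5b
3) 298.137ms=4/5b +149.068ms=2/5b
4) 447.205ms=6/5b +149.068ms=2/5b
5) 596.273ms=8/5b +149.068ms=2/5b
6) 745.342ms=2b +372.671ms=1b
7) 1118.012ms=3b +53.239ms=1/7b
8) 1171.251ms=22/7b +53.239ms=1/7b
9) 1224.49ms=23/7b +53.239ms=1/7b
10) 1277.728ms=24/7b +159.716ms=3/7b
11) 1437.445ms=27/7b +53.239ms=1/7b
Σ=4b of 4 (161bpm 2/4) — PASS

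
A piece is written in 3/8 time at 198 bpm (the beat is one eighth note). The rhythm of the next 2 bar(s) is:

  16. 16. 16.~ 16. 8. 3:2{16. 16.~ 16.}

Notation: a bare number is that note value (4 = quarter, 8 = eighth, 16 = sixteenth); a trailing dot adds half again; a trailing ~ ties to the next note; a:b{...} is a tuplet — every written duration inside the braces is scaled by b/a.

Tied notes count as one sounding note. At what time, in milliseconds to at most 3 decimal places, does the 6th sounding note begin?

note 6 onset = 5b = 1515.152ms

1. 0.0ms @ 0 + 227.273ms (3/4)
2. 227.273ms @ 3/4 + 227.273ms (3/4)
3. 454.545ms @ 3/2 + 454.545ms (3/2)
4. 909.091ms @ 3 + 454.545ms (3/2)
5. 1363.636ms @ 9/2 + 151.515ms (1/2)
6. 1515.152ms @ 5 + 303.03ms (1)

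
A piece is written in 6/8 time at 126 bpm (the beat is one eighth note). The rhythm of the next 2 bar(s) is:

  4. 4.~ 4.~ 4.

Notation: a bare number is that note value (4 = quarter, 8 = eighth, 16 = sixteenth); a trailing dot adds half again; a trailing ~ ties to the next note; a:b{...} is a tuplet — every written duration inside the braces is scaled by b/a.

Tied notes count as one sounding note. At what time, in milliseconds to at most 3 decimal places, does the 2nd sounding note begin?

note 2 onset = 3b = 1428.571ms

1. 0.0ms @ 0 + 1428.571ms (3)
2. 1428.571ms @ 3 + 4285.714ms (9)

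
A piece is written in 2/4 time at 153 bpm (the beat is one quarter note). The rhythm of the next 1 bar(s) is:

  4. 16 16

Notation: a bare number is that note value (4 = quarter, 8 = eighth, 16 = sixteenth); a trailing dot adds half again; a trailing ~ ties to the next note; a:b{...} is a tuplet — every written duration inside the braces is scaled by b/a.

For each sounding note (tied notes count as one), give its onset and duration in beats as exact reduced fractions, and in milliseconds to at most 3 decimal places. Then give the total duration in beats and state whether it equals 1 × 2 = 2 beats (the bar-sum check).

1) 0.0ms=0b +588.235ms=3/2b
2) 588.235ms=3/2b +98.039ms=1/4b
3) 686.275ms=7/4b +98.039ms=1/4b
Σ=2b of 2 (153bpm 2/4) — PASS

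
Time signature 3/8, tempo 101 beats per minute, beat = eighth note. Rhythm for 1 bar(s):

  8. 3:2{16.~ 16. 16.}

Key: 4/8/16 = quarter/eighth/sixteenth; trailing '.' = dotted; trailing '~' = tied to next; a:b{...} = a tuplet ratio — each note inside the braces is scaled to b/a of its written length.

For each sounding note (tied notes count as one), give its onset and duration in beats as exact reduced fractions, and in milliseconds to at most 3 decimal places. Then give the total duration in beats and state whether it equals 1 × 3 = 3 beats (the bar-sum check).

1) 0.0ms=0b +891.089ms=3/2b
2) 891.089ms=3/2b +594.059ms=1b
3) 1485.149ms=5/2b +297.03ms=1/2b
Σ=3b of 3 (101bpm 3/8) — PASS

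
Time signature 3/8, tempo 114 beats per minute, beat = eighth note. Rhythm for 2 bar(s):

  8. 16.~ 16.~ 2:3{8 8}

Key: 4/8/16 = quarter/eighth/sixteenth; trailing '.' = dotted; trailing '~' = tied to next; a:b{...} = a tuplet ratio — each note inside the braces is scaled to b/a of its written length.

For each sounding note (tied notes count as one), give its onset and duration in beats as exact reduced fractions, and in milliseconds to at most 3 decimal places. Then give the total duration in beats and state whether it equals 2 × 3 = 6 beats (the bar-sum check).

1) 0.0ms=0b +789.474ms=3/2b
2) 789.474ms=3/2b +1578.947ms=3b
3) 2368.421ms=9/2b +789.474ms=3/2b
Σ=6b of 6 (114bpm 3/8) — PASS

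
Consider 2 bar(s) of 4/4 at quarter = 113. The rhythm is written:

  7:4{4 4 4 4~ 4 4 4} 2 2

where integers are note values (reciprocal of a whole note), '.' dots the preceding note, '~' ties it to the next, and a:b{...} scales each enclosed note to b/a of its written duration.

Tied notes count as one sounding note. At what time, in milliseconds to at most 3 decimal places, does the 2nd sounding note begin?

note 2 onset = 4/7b = 303.413ms

1. 0.0ms @ 0 + 303.413ms (4/7)
2. 303.413ms @ 4/7 + 303.413ms (4/7)
3. 606.827ms @ 8/7 + 303.413ms (4/7)
4. 910.24ms @ 12/7 + 606.827ms (8/7)
5. 1517.067ms @ 20/7 + 303.413ms (4/7)
6. 1820.48ms @ 24/7 + 303.413ms (4/7)
7. 2123.894ms @ 4 + 1061.947ms (2)
8. 3185.841ms @ 6 + 1061.947ms (2)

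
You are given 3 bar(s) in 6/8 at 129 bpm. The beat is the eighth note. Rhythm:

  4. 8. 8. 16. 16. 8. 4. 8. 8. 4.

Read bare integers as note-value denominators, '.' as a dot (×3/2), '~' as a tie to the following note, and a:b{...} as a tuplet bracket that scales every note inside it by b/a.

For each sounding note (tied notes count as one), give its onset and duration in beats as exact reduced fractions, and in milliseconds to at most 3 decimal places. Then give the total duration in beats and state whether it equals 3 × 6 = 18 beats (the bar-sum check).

1) 0.0ms=0b +1395.349ms=3b
2) 1395.349ms=3b +697.674ms=3/2b
3) 2093.023ms=9/2b +697.674ms=3/2b
4) 2790.698ms=6b +348.837ms=3/4b
5) 3139.535ms=27/4b +348.837ms=3/4b
6) 3488.372ms=15/2b +697.674ms=3/2b
7) 4186.047ms=9b +1395.349ms=3b
8) 5581.395ms=12b +697.674ms=3/2b
9) 6279.07ms=27/2b +697.674ms=3/2b
10) 6976.744ms=15b +1395.349ms=3b
Σ=18b of 18 (129bpm 6/8) — PASS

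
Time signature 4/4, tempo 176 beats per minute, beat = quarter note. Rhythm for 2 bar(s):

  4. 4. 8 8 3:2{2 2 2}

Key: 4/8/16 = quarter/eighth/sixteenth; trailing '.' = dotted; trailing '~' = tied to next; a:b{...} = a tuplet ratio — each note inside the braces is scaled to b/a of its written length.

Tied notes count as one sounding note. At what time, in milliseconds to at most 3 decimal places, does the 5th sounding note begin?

1. 0.0ms @ 0 + 511.364ms (3/2)
2. 511.364ms @ 3/2 + 511.364ms (3/2)
3. 1022.727ms @ 3 + 170.455ms (1/2)
4. 1193.182ms @ 7/2 + 170.455ms (1/2)
5. 1363.636ms @ 4 + 454.545ms (4/3)
6. 1818.182ms @ 16/3 + 454.545ms (4/3)
7. 2272.727ms @ 20/3 + 454.545ms (4/3)

note 5 onset = 4b = 1363.636ms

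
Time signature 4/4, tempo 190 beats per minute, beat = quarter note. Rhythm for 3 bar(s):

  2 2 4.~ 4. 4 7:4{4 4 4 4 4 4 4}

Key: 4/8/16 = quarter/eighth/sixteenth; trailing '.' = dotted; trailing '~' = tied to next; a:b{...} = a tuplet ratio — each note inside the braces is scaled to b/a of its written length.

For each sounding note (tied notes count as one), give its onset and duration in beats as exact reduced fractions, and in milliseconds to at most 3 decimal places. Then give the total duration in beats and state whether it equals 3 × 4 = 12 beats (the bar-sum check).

1) 0.0ms=0b +631.579ms=2b
2) 631.579ms=2b +631.579ms=2b
3) 1263.158ms=4b +947.368ms=3b
4) 2210.526ms=7b +315.789ms=1b
5) 2526.316ms=8b +180.451ms=4/7b
6) 2706.767ms=60/7b +180.451ms=4/7b
7) 2887.218ms=64/7b +180.451ms=4/7b
8) 3067.669ms=68/7b +180.451ms=4/7b
9) 3248.12ms=72/7b +180.451ms=4/7b
10) 3428.571ms=76/7b +180.451ms=4/7b
11) 3609.023ms=80/7b +180.451ms=4/7b
Σ=12b of 12 (190bpm 4/4) — PASS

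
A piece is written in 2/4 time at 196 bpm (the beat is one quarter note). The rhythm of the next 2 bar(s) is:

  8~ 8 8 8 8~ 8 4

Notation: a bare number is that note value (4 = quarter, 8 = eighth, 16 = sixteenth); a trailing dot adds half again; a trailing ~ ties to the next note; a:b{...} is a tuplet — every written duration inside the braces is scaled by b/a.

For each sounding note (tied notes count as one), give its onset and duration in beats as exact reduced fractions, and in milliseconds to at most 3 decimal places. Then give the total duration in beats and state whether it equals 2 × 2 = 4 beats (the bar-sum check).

1) 0.0ms=0b +306.122ms=1b
2) 306.122ms=1b +153.061ms=1/2b
3) 459.184ms=3/2b +153.061ms=1/2b
4) 612.245ms=2b +306.122ms=1b
5) 918.367ms=3b +306.122ms=1b
Σ=4b of 4 (196bpm 2/4) — PASS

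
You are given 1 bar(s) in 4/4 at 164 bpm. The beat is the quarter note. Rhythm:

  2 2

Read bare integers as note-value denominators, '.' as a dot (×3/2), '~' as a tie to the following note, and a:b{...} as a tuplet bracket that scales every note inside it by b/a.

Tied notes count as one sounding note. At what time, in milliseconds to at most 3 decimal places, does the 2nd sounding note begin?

note 2 onset = 2b = 731.707ms

1. 0.0ms @ 0 + 731.707ms (2)
2. 731.707ms @ 2 + 731.707ms (2)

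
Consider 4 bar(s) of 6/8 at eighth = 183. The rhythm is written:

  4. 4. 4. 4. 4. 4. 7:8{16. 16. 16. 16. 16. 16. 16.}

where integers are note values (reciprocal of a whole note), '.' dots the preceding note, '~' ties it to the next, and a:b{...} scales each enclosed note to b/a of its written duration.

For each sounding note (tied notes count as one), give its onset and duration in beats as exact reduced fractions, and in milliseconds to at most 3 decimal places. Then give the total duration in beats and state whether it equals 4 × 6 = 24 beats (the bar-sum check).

1) 0.0ms=0b +983.607ms=3b
2) 983.607ms=3b +983.607ms=3b
3) 1967.213ms=6b +983.607ms=3b
4) 2950.82ms=9b +983.607ms=3b
5) 3934.426ms=12b +983.607ms=3b
6) 4918.033ms=15b +983.607ms=3b
7) 5901.639ms=18b +281.03ms=6/7b
8) 6182.67ms=132/7b +281.03ms=6/7b
9) 6463.7ms=138/7b +281.03ms=6/7b
10) 6744.731ms=144/7b +281.03ms=6/7b
11) 7025.761ms=150/7b +281.03ms=6/7b
12) 7306.792ms=156/7b +281.03ms=6/7b
13) 7587.822ms=162/7b +281.03ms=6/7b
Σ=24b of 24 (183bpm 6/8) — PASS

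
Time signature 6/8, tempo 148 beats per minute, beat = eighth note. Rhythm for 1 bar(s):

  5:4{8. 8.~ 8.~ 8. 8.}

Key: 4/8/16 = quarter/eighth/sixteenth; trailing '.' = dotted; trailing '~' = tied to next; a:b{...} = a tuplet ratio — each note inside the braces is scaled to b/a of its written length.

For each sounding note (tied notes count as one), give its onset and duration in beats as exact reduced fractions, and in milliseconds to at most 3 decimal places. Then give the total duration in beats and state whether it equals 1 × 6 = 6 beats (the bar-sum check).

1) 0.0ms=0b +486.486ms=6/5b
2) 486.486ms=6/5b +1459.459ms=18/5b
3) 1945.946ms=24/5b +486.486ms=6/5b
Σ=6b of 6 (148bpm 6/8) — PASS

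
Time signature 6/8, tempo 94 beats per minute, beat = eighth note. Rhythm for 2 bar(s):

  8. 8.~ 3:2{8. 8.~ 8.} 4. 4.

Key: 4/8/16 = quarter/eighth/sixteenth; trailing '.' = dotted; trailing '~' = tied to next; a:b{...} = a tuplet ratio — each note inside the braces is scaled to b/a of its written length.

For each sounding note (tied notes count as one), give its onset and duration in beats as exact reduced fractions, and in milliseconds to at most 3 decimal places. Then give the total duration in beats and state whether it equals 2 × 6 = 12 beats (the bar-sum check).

1) 0.0ms=0b +957.447ms=3/2b
2) 957.447ms=3/2b +1595.745ms=5/2b
3) 2553.191ms=4b +1276.596ms=2b
4) 3829.787ms=6b +1914.894ms=3b
5) 5744.681ms=9b +1914.894ms=3b
Σ=12b of 12 (94bpm 6/8) — PASS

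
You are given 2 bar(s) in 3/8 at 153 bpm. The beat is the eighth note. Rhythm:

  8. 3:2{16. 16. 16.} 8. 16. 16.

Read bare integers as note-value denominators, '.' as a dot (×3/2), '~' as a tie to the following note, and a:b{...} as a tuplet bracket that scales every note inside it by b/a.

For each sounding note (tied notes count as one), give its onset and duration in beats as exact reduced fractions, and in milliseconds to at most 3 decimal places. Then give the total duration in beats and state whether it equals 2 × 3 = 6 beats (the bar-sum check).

1) 0.0ms=0b +588.235ms=3/2b
2) 588.235ms=3/2b +196.078ms=1/2b
3) 784.314ms=2b +196.078ms=1/2b
4) 980.392ms=5/2b +196.078ms=1/2b
5) 1176.471ms=3b +588.235ms=3/2b
6) 1764.706ms=9/2b +294.118ms=3/4b
7) 2058.824ms=21/4b +294.118ms=3/4b
Σ=6b of 6 (153bpm 3/8) — PASS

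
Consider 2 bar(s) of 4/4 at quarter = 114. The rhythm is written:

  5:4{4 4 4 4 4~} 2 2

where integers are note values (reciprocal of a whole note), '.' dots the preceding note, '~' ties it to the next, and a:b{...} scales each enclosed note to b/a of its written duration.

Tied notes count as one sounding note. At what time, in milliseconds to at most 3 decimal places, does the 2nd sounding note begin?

1. 0.0ms @ 0 + 421.053ms (4/5)
2. 421.053ms @ 4/5 + 421.053ms (4/5)
3. 842.105ms @ 8/5 + 421.053ms (4/5)
4. 1263.158ms @ 12/5 + 421.053ms (4/5)
5. 1684.211ms @ 16/5 + 1473.684ms (14/5)
6. 3157.895ms @ 6 + 1052.632ms (2)

note 2 onset = 4/5b = 421.053ms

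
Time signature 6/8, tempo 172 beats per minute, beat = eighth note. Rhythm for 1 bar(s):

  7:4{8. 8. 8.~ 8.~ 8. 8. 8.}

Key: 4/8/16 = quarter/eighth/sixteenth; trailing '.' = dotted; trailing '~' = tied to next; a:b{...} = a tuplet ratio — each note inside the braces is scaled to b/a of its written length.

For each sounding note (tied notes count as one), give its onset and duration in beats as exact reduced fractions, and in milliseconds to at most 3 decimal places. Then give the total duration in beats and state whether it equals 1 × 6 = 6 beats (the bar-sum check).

1) 0.0ms=0b +299.003ms=6/7b
2) 299.003ms=6/7b +299.003ms=6/7b
3) 598.007ms=12/7b +897.01ms=18/7b
4) 1495.017ms=30/7b +299.003ms=6/7b
5) 1794.02ms=36/7b +299.003ms=6/7b
Σ=6b of 6 (172bpm 6/8) — PASS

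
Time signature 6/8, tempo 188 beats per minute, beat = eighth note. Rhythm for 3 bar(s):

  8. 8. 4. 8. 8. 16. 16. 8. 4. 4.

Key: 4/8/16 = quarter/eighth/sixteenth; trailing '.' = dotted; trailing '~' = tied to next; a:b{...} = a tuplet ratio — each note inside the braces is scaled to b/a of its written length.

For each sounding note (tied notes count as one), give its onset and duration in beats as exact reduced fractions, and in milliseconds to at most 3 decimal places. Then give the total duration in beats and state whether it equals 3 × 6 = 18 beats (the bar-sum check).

1) 0.0ms=0b +478.723ms=3/2b
2) 478.723ms=3/2b +478.723ms=3/2b
3) 957.447ms=3b +957.447ms=3b
4) 1914.894ms=6b +478.723ms=3/2b
5) 2393.617ms=15/2b +478.723ms=3/2b
6) 2872.34ms=9b +239.362ms=3/4b
7) 3111.702ms=39/4b +239.362ms=3/4b
8) 3351.064ms=21/2b +478.723ms=3/2b
9) 3829.787ms=12b +957.447ms=3b
10) 4787.234ms=15b +957.447ms=3b
Σ=18b of 18 (188bpm 6/8) — PASS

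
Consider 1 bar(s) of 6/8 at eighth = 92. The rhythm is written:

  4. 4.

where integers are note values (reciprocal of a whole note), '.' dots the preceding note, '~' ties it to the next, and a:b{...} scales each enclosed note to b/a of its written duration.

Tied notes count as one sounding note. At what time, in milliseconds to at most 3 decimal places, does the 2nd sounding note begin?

note 2 onset = 3b = 1956.522ms

1. 0.0ms @ 0 + 1956.522ms (3)
2. 1956.522ms @ 3 + 1956.522ms (3)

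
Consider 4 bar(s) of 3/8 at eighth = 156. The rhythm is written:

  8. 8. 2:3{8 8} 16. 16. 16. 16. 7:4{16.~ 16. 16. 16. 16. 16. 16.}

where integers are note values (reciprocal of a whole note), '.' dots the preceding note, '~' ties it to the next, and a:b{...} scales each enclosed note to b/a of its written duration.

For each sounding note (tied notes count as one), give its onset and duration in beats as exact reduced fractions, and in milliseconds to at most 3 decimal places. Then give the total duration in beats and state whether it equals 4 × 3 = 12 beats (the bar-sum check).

1) 0.0ms=0b +576.923ms=3/2b
2) 576.923ms=3/2b +576.923ms=3/2b
3) 1153.846ms=3b +576.923ms=3/2b
4) 1730.769ms=9/2b +576.923ms=3/2b
5) 2307.692ms=6b +288.462ms=3/4b
6) 2596.154ms=27/4b +288.462ms=3/4b
7) 2884.615ms=15/2b +288.462ms=3/4b
8) 3173.077ms=33/4b +288.462ms=3/4b
9) 3461.538ms=9b +329.67ms=6/7b
10) 3791.209ms=69/7b +164.835ms=3/7b
11) 3956.044ms=72/7b +164.835ms=3/7b
12) 4120.879ms=75/7b +164.835ms=3/7b
13) 4285.714ms=78/7b +164.835ms=3/7b
14) 4450.549ms=81/7b +164.835ms=3/7b
Σ=12b of 12 (156bpm 3/8) — PASS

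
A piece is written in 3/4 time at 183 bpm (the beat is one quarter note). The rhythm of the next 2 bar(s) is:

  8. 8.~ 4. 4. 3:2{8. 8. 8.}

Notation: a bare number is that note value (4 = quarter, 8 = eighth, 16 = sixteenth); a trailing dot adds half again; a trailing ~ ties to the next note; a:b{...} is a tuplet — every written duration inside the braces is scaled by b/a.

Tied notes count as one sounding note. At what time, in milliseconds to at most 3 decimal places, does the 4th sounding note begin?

1. 0.0ms @ 0 + 245.902ms (3/4)
2. 245.902ms @ 3/4 + 737.705ms (9/4)
3. 983.607ms @ 3 + 491.803ms (3/2)
4. 1475.41ms @ 9/2 + 163.934ms (1/2)
5. 1639.344ms @ 5 + 163.934ms (1/2)
6. 1803.279ms @ 11/2 + 163.934ms (1/2)

note 4 onset = 9/2b = 1475.41ms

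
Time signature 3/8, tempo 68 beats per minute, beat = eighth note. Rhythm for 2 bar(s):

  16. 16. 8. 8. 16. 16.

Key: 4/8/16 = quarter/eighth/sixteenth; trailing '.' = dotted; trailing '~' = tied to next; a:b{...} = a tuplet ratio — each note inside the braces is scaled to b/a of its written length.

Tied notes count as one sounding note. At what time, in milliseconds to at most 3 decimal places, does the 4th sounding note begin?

1. 0.0ms @ 0 + 661.765ms (3/4)
2. 661.765ms @ 3/4 + 661.765ms (3/4)
3. 1323.529ms @ 3/2 + 1323.529ms (3/2)
4. 2647.059ms @ 3 + 1323.529ms (3/2)
5. 3970.588ms @ 9/2 + 661.765ms (3/4)
6. 4632.353ms @ 21/4 + 661.765ms (3/4)

note 4 onset = 3b = 2647.059ms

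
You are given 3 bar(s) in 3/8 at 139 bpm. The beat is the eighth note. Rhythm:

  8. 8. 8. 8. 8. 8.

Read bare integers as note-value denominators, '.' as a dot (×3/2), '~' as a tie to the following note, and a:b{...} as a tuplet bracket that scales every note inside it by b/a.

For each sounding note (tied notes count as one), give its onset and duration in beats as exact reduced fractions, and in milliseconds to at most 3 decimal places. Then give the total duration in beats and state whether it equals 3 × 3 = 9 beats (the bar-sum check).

1) 0.0ms=0b +647.482ms=3/2b
2) 647.482ms=3/2b +647.482ms=3/2b
3) 1294.964ms=3b +647.482ms=3/2b
4) 1942.446ms=9/2b +647.482ms=3/2b
5) 2589.928ms=6b +647.482ms=3/2b
6) 3237.41ms=15/2b +647.482ms=3/2b
Σ=9b of 9 (139bpm 3/8) — PASS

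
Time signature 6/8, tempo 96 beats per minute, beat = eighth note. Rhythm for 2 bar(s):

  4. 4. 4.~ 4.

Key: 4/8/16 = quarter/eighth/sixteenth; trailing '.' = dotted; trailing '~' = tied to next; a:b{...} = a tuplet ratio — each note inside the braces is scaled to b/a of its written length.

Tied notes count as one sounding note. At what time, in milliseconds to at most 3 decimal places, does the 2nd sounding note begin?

note 2 onset = 3b = 1875.0ms

1. 0.0ms @ 0 + 1875.0ms (3)
2. 1875.0ms @ 3 + 1875.0ms (3)
3. 3750.0ms @ 6 + 3750.0ms (6)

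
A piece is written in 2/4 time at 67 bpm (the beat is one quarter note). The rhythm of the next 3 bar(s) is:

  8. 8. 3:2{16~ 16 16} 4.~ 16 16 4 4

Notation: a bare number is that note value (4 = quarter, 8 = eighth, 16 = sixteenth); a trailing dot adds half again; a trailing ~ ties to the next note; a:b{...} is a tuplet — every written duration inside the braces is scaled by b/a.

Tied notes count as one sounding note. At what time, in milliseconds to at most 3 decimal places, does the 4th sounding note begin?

1. 0.0ms @ 0 + 671.642ms (3/4)
2. 671.642ms @ 3/4 + 671.642ms (3/4)
3. 1343.284ms @ 3/2 + 298.507ms (1/3)
4. 1641.791ms @ 11/6 + 149.254ms (1/6)
5. 1791.045ms @ 2 + 1567.164ms (7/4)
6. 3358.209ms @ 15/4 + 223.881ms (1/4)
7. 3582.09ms @ 4 + 895.522ms (1)
8. 4477.612ms @ 5 + 895.522ms (1)

note 4 onset = 11/6b = 1641.791ms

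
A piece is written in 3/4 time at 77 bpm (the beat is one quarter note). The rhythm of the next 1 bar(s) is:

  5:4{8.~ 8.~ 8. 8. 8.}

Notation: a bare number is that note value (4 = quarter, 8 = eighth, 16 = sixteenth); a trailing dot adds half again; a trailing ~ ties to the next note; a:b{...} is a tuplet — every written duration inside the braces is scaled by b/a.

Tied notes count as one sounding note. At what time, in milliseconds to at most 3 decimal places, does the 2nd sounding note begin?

note 2 onset = 9/5b = 1402.597ms

1. 0.0ms @ 0 + 1402.597ms (9/5)
2. 1402.597ms @ 9/5 + 467.532ms (3/5)
3. 1870.13ms @ 12/5 + 467.532ms (3/5)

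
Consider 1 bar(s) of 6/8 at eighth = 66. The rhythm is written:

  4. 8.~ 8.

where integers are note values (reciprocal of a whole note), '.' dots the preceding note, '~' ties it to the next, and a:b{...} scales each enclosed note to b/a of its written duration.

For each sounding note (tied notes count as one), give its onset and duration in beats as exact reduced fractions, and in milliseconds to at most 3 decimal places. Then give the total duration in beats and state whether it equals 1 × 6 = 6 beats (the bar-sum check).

1) 0.0ms=0b +2727.273ms=3b
2) 2727.273ms=3b +2727.273ms=3b
Σ=6b of 6 (66bpm 6/8) — PASS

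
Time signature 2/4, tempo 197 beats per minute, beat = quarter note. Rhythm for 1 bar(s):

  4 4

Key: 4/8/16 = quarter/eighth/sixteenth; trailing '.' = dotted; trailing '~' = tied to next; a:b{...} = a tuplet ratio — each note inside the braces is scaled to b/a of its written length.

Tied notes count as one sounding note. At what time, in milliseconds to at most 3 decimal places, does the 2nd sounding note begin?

note 2 onset = 1b = 304.569ms

1. 0.0ms @ 0 + 304.569ms (1)
2. 304.569ms @ 1 + 304.569ms (1)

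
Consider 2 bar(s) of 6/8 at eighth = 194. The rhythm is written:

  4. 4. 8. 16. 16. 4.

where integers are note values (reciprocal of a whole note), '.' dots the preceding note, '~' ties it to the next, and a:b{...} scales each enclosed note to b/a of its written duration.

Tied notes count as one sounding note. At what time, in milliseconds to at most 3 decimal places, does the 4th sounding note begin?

1. 0.0ms @ 0 + 927.835ms (3)
2. 927.835ms @ 3 + 927.835ms (3)
3. 1855.67ms @ 6 + 463.918ms (3/2)
4. 2319.588ms @ 15/2 + 231.959ms (3/4)
5. 2551.546ms @ 33/4 + 231.959ms (3/4)
6. 2783.505ms @ 9 + 927.835ms (3)

note 4 onset = 15/2b = 2319.588ms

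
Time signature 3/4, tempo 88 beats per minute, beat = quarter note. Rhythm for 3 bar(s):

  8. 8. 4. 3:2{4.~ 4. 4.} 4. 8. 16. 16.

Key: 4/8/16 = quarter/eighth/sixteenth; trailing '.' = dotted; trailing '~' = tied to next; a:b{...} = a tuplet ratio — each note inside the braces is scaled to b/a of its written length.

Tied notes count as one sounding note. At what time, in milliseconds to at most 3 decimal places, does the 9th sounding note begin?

note 9 onset = 69/8b = 5880.682ms

1. 0.0ms @ 0 + 511.364ms (3/4)
2. 511.364ms @ 3/4 + 511.364ms (3/4)
3. 1022.727ms @ 3/2 + 1022.727ms (3/2)
4. 2045.455ms @ 3 + 1363.636ms (2)
5. 3409.091ms @ 5 + 681.818ms (1)
6. 4090.909ms @ 6 + 1022.727ms (3/2)
7. 5113.636ms @ 15/2 + 511.364ms (3/4)
8. 5625.0ms @ 33/4 + 255.682ms (3/8)
9. 5880.682ms @ 69/8 + 255.682ms (3/8)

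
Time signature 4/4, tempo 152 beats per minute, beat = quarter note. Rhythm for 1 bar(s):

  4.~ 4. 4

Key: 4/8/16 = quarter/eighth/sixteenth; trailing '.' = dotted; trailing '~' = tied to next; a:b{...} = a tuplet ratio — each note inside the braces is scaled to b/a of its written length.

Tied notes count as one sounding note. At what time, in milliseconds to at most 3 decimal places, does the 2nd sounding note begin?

1. 0.0ms @ 0 + 1184.211ms (3)
2. 1184.211ms @ 3 + 394.737ms (1)

note 2 onset = 3b = 1184.211ms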